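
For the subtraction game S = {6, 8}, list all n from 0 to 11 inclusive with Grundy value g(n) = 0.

0, 1, 2, 3, 4, 5

Build the Grundy sequence with g(k) = mex{g(k−s) : s ∈ {6, 8}, s ≤ k}:
g(0) = mex{} = 0
g(1) = mex{} = 0
g(2) = mex{} = 0
g(3) = mex{} = 0
g(4) = mex{} = 0
g(5) = mex{} = 0
g(6) = mex{0} = 1
g(7) = mex{0} = 1
g(8) = mex{0} = 1
g(9) = mex{0} = 1
g(10) = mex{0} = 1
g(11) = mex{0} = 1
The P-positions (g = 0) in 0..11 are 0, 1, 2, 3, 4, 5.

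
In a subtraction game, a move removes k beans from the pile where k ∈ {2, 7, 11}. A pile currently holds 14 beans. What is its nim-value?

Compute g(0), g(1), … for moves {2, 7, 11}:
k:     0  1  2  3  4  5  6  7  8  9 10 11 12 13 14
g(k):  0  0  1  1  0  0  1  1  2  0  0  1  1  0  0
So g(14) = 0.

0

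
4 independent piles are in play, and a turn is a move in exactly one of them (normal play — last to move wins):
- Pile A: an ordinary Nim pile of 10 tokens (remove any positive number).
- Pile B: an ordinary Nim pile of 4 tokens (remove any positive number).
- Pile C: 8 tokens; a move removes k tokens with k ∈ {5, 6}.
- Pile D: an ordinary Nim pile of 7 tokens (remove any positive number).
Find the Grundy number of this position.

8

Pile A is a plain Nim pile of size 10, so its Grundy value is 10.
Pile B is a plain Nim pile of size 4, so its Grundy value is 4.
Grundy values for pile C (subtraction set {5, 6}):
k:     0  1  2  3  4  5  6  7  8
g(k):  0  0  0  0  0  1  1  1  1
So g(8) = 1.
Pile D is a plain Nim pile of size 7, so its Grundy value is 7.
By the Sprague-Grundy theorem, the Grundy value of a sum of independent games is the XOR of the component values.
Combined value = 10 XOR 4 XOR 1 XOR 7 = 8.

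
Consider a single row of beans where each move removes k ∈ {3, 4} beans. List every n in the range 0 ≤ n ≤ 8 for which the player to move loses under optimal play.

Grundy values for subtraction set {3, 4}:
g(0) = mex{} = 0
g(1) = mex{} = 0
g(2) = mex{} = 0
g(3) = mex{0} = 1
g(4) = mex{0} = 1
g(5) = mex{0} = 1
g(6) = mex{0,1} = 2
g(7) = mex{1} = 0
g(8) = mex{1} = 0
The P-positions (g = 0) in 0..8 are 0, 1, 2, 7, 8.

0, 1, 2, 7, 8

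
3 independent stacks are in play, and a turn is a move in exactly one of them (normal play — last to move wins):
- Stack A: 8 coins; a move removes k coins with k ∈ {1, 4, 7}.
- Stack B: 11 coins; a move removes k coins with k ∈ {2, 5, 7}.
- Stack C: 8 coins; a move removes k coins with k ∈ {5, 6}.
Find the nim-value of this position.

2

For stack A, compute g(0), g(1), … with moves {1, 4, 7}:
k:     0  1  2  3  4  5  6  7  8
g(k):  0  1  0  1  2  0  1  2  0
So g(8) = 0.
Build the Grundy sequence for stack B with g(k) = mex{g(k−s) : s ∈ {2, 5, 7}, s ≤ k}:
g(0) = mex{} = 0
g(1) = mex{} = 0
g(2) = mex{0} = 1
g(3) = mex{0} = 1
g(4) = mex{1} = 0
g(5) = mex{0,1} = 2
g(6) = mex{0} = 1
g(7) = mex{0,1,2} = 3
g(8) = mex{0,1} = 2
g(9) = mex{0,1,3} = 2
g(10) = mex{1,2} = 0
g(11) = mex{0,1,2} = 3
So g(11) = 3.
For stack C, compute g(0), g(1), … with moves {5, 6}:
g(0) = mex{} = 0
g(1) = mex{} = 0
g(2) = mex{} = 0
g(3) = mex{} = 0
g(4) = mex{} = 0
g(5) = mex{0} = 1
g(6) = mex{0} = 1
g(7) = mex{0} = 1
g(8) = mex{0} = 1
So g(8) = 1.
The value of a disjunctive sum is the nim-sum of the parts.
Combined value = 0 ⊕ 3 ⊕ 1 = 2.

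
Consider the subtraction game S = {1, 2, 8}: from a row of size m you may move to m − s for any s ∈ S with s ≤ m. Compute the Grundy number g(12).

0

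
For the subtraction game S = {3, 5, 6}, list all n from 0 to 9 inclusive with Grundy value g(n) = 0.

0, 1, 2, 9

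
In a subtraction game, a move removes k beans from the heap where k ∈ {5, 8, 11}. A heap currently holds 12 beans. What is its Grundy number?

2

Compute g(0), g(1), … for moves {5, 8, 11}:
g(0) = mex{} = 0
g(1) = mex{} = 0
g(2) = mex{} = 0
g(3) = mex{} = 0
g(4) = mex{} = 0
g(5) = mex{0} = 1
g(6) = mex{0} = 1
g(7) = mex{0} = 1
g(8) = mex{0} = 1
g(9) = mex{0} = 1
g(10) = mex{0,1} = 2
g(11) = mex{0,1} = 2
g(12) = mex{0,1} = 2
So g(12) = 2.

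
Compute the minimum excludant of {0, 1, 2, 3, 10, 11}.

The values 0, 1, 2, 3 are all present; 4 is the first non-negative integer missing from the set.

4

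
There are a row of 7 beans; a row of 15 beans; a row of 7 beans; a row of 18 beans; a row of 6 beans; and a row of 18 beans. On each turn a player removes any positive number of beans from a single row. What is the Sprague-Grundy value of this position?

Write each in binary and XOR column by column:
  00111  (7)
  01111  (15)
  00111  (7)
  10010  (18)
  00110  (6)
  10010  (18)
  -----
  01001  (9)

9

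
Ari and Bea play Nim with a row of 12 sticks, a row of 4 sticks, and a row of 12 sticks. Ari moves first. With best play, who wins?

Ari wins

Nim-sum: 12 ⊕ 4 ⊕ 12 = 4.
The nim-sum is 4 ≠ 0, so this is an N-position: the player to move can win; Ari has a winning move.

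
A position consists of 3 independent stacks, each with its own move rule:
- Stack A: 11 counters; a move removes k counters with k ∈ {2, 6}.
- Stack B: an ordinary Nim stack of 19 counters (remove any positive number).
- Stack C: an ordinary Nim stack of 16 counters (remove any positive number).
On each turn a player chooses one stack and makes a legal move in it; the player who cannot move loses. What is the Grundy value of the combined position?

For stack A, compute g(0), g(1), … with moves {2, 6}:
k:     0  1  2  3  4  5  6  7  8  9 10 11
g(k):  0  0  1  1  0  0  1  1  0  0  1  1
So g(11) = 1.
Stack B is a plain Nim stack of size 19, so its Grundy value is 19.
Stack C is a plain Nim stack of size 16, so its Grundy value is 16.
By the Sprague-Grundy theorem, the Grundy value of a sum of independent games is the XOR of the component values.
Combined value = 1 ⊕ 19 ⊕ 16 = 2.

2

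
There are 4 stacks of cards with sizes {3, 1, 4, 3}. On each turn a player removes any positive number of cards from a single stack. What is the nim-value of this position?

5

Nim-sum: 3 XOR 1 XOR 4 XOR 3 = 5.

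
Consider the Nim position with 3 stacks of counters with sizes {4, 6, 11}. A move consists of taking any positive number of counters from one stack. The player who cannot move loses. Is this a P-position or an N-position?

Compute the nim-sum pairwise:
4 ⊕ 6 = 2
2 ⊕ 11 = 9
The nim-sum is 9 ≠ 0, so this is an N-position: the player to move can win.

N-position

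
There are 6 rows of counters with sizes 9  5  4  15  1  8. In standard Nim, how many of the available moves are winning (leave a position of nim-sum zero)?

3

Compute the nim-sum pairwise:
9 ⊕ 5 = 12
12 ⊕ 4 = 8
8 ⊕ 15 = 7
7 ⊕ 1 = 6
6 ⊕ 8 = 14
The overall nim-sum is X = 14. A row of size p has a winning move iff p XOR X < p (reduce it to p XOR X).
  9: 9 XOR 14 = 7 < 9 — winning move (to 7).
  5: 5 XOR 14 = 11 ≥ 5 — no move.
  4: 4 XOR 14 = 10 ≥ 4 — no move.
  15: 15 XOR 14 = 1 < 15 — winning move (to 1).
  1: 1 XOR 14 = 15 ≥ 1 — no move.
  8: 8 XOR 14 = 6 < 8 — winning move (to 6).
That gives 3 winning moves.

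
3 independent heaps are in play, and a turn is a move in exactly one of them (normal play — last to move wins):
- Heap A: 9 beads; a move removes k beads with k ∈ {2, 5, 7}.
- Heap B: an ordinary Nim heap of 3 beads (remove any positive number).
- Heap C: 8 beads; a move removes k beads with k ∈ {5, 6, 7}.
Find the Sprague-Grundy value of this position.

Grundy values for heap A (subtraction set {2, 5, 7}):
g(0) = mex{} = 0
g(1) = mex{} = 0
g(2) = mex{0} = 1
g(3) = mex{0} = 1
g(4) = mex{1} = 0
g(5) = mex{0,1} = 2
g(6) = mex{0} = 1
g(7) = mex{0,1,2} = 3
g(8) = mex{0,1} = 2
g(9) = mex{0,1,3} = 2
So g(9) = 2.
Heap B is a plain Nim heap of size 3, so its Grundy value is 3.
Build the Grundy sequence for heap C with g(k) = mex{g(k−s) : s ∈ {5, 6, 7}, s ≤ k}:
g(0) = mex{} = 0
g(1) = mex{} = 0
g(2) = mex{} = 0
g(3) = mex{} = 0
g(4) = mex{} = 0
g(5) = mex{0} = 1
g(6) = mex{0} = 1
g(7) = mex{0} = 1
g(8) = mex{0} = 1
So g(8) = 1.
By the Sprague-Grundy theorem, the Grundy value of a sum of independent games is the XOR of the component values.
Combined value = 2 ⊕ 3 ⊕ 1 = 0.

0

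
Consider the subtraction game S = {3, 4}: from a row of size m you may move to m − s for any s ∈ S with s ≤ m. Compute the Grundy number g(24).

1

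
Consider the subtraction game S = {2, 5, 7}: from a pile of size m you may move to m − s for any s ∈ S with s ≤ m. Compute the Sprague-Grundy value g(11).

3

Compute g(0), g(1), … for moves {2, 5, 7}:
k:     0  1  2  3  4  5  6  7  8  9 10 11
g(k):  0  0  1  1  0  2  1  3  2  2  0  3
So g(11) = 3.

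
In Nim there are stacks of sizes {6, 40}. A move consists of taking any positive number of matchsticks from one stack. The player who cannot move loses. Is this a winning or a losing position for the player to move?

Winning position

Compute the nim-sum pairwise:
6 XOR 40 = 46
The nim-sum is 46 ≠ 0, so this is an N-position: the player to move can win.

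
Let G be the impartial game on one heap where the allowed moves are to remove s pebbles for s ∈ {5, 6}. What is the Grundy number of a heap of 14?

Grundy values for subtraction set {5, 6}:
k:     0  1  2  3  4  5  6  7  8  9 10 11 12 13 14
g(k):  0  0  0  0  0  1  1  1  1  1  2  0  0  0  0
So g(14) = 0.

0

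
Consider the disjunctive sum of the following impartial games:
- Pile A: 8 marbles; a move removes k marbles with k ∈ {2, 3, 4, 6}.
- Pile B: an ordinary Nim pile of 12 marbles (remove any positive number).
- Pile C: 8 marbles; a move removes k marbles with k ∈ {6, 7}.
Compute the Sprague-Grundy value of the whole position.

Grundy values for pile A (subtraction set {2, 3, 4, 6}):
k:     0  1  2  3  4  5  6  7  8
g(k):  0  0  1  1  2  2  3  3  0
So g(8) = 0.
Pile B is a plain Nim pile of size 12, so its Grundy value is 12.
Build the Grundy sequence for pile C with g(k) = mex{g(k−s) : s ∈ {6, 7}, s ≤ k}:
g(0) = mex{} = 0
g(1) = mex{} = 0
g(2) = mex{} = 0
g(3) = mex{} = 0
g(4) = mex{} = 0
g(5) = mex{} = 0
g(6) = mex{0} = 1
g(7) = mex{0} = 1
g(8) = mex{0} = 1
So g(8) = 1.
By the Sprague-Grundy theorem, the Grundy value of a sum of independent games is the XOR of the component values.
Combined value = 0 XOR 12 XOR 1 = 13.

13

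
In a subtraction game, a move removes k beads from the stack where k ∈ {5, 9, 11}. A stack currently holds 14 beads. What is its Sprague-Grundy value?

2

Grundy values for subtraction set {5, 9, 11}:
g(0) = mex{} = 0
g(1) = mex{} = 0
g(2) = mex{} = 0
g(3) = mex{} = 0
g(4) = mex{} = 0
g(5) = mex{0} = 1
g(6) = mex{0} = 1
g(7) = mex{0} = 1
g(8) = mex{0} = 1
g(9) = mex{0} = 1
g(10) = mex{0,1} = 2
g(11) = mex{0,1} = 2
g(12) = mex{0,1} = 2
g(13) = mex{0,1} = 2
g(14) = mex{0,1} = 2
So g(14) = 2.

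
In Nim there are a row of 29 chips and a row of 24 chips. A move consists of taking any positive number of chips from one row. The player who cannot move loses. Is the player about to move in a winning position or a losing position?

Compute the nim-sum pairwise:
29 ⊕ 24 = 5
The nim-sum is 5 ≠ 0, so this is an N-position: the player to move can win.

Winning position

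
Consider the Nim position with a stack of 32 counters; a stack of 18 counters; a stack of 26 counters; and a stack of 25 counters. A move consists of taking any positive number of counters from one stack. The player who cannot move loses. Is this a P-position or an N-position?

Compute the nim-sum pairwise:
32 ⊕ 18 = 50
50 ⊕ 26 = 40
40 ⊕ 25 = 49
The nim-sum is 49 ≠ 0, so this is an N-position: the player to move can win.

N-position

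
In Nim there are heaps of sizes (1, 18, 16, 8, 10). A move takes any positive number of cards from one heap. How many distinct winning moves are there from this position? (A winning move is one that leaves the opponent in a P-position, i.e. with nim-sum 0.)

1

Write each in binary and XOR column by column:
  00001  (1)
  10010  (18)
  10000  (16)
  01000  (8)
  01010  (10)
  -----
  00001  (1)
The overall nim-sum is X = 1. A heap of size p has a winning move iff p XOR X < p (reduce it to p XOR X).
  1: 1 XOR 1 = 0 < 1 — winning move (to 0).
  18: 18 XOR 1 = 19 ≥ 18 — no move.
  16: 16 XOR 1 = 17 ≥ 16 — no move.
  8: 8 XOR 1 = 9 ≥ 8 — no move.
  10: 10 XOR 1 = 11 ≥ 10 — no move.
That gives 1 winning move.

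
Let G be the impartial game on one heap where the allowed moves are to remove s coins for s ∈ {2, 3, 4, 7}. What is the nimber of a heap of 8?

Grundy values for subtraction set {2, 3, 4, 7}:
g(0) = mex{} = 0
g(1) = mex{} = 0
g(2) = mex{0} = 1
g(3) = mex{0} = 1
g(4) = mex{0,1} = 2
g(5) = mex{0,1} = 2
g(6) = mex{1,2} = 0
g(7) = mex{0,1,2} = 3
g(8) = mex{0,2} = 1
So g(8) = 1.

1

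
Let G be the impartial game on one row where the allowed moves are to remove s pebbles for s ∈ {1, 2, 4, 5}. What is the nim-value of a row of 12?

0

Grundy values for subtraction set {1, 2, 4, 5}:
g(0) = mex{} = 0
g(1) = mex{0} = 1
g(2) = mex{0,1} = 2
g(3) = mex{1,2} = 0
g(4) = mex{0,2} = 1
g(5) = mex{0,1} = 2
g(6) = mex{1,2} = 0
g(7) = mex{0,2} = 1
g(8) = mex{0,1} = 2
g(9) = mex{1,2} = 0
g(10) = mex{0,2} = 1
g(11) = mex{0,1} = 2
g(12) = mex{1,2} = 0
So g(12) = 0.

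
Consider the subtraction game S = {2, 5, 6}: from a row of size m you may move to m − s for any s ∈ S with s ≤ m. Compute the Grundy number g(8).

Grundy values for subtraction set {2, 5, 6}:
k:     0  1  2  3  4  5  6  7  8
g(k):  0  0  1  1  0  2  1  3  0
So g(8) = 0.

0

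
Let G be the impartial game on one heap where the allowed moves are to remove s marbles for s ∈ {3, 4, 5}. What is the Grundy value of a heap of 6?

2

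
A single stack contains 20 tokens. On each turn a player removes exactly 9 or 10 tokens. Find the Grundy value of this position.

0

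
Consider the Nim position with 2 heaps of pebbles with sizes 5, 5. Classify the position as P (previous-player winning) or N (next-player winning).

Compute the nim-sum pairwise:
5 ⊕ 5 = 0
The nim-sum is 0, so this is a P-position: the player to move is in a losing position under optimal play.

P-position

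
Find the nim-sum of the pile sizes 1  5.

Compute the nim-sum pairwise:
1 ^ 5 = 4

4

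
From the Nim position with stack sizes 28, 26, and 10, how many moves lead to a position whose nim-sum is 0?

3

Write each in binary and XOR column by column:
  11100  (28)
  11010  (26)
  01010  (10)
  -----
  01100  (12)
The overall nim-sum is X = 12. A stack of size p has a winning move iff p XOR X < p (reduce it to p XOR X).
  28: 28 XOR 12 = 16 < 28 — winning move (to 16).
  26: 26 XOR 12 = 22 < 26 — winning move (to 22).
  10: 10 XOR 12 = 6 < 10 — winning move (to 6).
That gives 3 winning moves.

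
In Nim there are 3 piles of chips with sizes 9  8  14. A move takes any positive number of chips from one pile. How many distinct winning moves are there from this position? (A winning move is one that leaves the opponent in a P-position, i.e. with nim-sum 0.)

Nim-sum: 9 XOR 8 XOR 14 = 15.
The overall nim-sum is X = 15. A pile of size p has a winning move iff p XOR X < p (reduce it to p XOR X).
  9: 9 XOR 15 = 6 < 9 — winning move (to 6).
  8: 8 XOR 15 = 7 < 8 — winning move (to 7).
  14: 14 XOR 15 = 1 < 14 — winning move (to 1).
That gives 3 winning moves.

3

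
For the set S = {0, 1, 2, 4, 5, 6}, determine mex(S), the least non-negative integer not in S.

3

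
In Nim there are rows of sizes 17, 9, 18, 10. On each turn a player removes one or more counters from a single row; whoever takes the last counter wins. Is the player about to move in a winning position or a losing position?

Losing position

Compute the nim-sum pairwise:
17 ^ 9 = 24
24 ^ 18 = 10
10 ^ 10 = 0
The nim-sum is 0, so this is a P-position: the player to move is in a losing position under optimal play.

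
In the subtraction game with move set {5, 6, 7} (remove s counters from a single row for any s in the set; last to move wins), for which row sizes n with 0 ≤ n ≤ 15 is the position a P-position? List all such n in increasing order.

0, 1, 2, 3, 4, 12, 13, 14, 15

Build the Grundy sequence with g(k) = mex{g(k−s) : s ∈ {5, 6, 7}, s ≤ k}:
k:     0  1  2  3  4  5  6  7  8  9 10 11 12 13 14 15
g(k):  0  0  0  0  0  1  1  1  1  1  2  2  0  0  0  0
The P-positions (g = 0) in 0..15 are 0, 1, 2, 3, 4, 12, 13, 14, 15.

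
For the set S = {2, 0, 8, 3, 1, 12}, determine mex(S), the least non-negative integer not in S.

4

The values 0, 1, 2, 3 are all present; 4 is the first non-negative integer missing from the set.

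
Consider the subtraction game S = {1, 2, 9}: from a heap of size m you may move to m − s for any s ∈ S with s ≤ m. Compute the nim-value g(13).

0

Grundy values for subtraction set {1, 2, 9}:
k:     0  1  2  3  4  5  6  7  8  9 10 11 12 13
g(k):  0  1  2  0  1  2  0  1  2  3  0  1  2  0
So g(13) = 0.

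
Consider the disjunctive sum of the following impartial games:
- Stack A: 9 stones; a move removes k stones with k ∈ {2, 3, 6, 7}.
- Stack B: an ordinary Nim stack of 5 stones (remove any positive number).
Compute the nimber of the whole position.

5

Build the Grundy sequence for stack A with g(k) = mex{g(k−s) : s ∈ {2, 3, 6, 7}, s ≤ k}:
k:     0  1  2  3  4  5  6  7  8  9
g(k):  0  0  1  1  2  0  3  1  2  0
So g(9) = 0.
Stack B is a plain Nim stack of size 5, so its Grundy value is 5.
By the Sprague-Grundy theorem, the Grundy value of a sum of independent games is the XOR of the component values.
Combined value = 0 XOR 5 = 5.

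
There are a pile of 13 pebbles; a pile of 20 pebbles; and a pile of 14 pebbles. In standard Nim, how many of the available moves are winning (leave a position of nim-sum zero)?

1

Compute the nim-sum pairwise:
13 XOR 20 = 25
25 XOR 14 = 23
The overall nim-sum is X = 23. A pile of size p has a winning move iff p XOR X < p (reduce it to p XOR X).
  13: 13 XOR 23 = 26 ≥ 13 — no move.
  20: 20 XOR 23 = 3 < 20 — winning move (to 3).
  14: 14 XOR 23 = 25 ≥ 14 — no move.
That gives 1 winning move.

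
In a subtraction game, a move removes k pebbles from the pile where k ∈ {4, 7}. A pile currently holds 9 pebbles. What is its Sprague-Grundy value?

2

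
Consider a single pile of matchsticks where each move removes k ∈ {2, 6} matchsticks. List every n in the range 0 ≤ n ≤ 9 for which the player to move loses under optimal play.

0, 1, 4, 5, 8, 9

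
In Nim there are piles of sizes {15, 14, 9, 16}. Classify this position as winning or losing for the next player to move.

Winning position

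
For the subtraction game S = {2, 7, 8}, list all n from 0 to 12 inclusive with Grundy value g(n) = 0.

0, 1, 4, 5, 10

Build the Grundy sequence with g(k) = mex{g(k−s) : s ∈ {2, 7, 8}, s ≤ k}:
g(0) = mex{} = 0
g(1) = mex{} = 0
g(2) = mex{0} = 1
g(3) = mex{0} = 1
g(4) = mex{1} = 0
g(5) = mex{1} = 0
g(6) = mex{0} = 1
g(7) = mex{0} = 1
g(8) = mex{0,1} = 2
g(9) = mex{0,1} = 2
g(10) = mex{1,2} = 0
g(11) = mex{0,1,2} = 3
g(12) = mex{0} = 1
The P-positions (g = 0) in 0..12 are 0, 1, 4, 5, 10.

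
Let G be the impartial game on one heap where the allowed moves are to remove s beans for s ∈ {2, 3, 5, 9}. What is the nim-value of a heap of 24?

1

Grundy values for subtraction set {2, 3, 5, 9}:
k:     0  1  2  3  4  5  6  7  8  9 10 11 12 13 14 15 16 17 18 19 20 21 22 23 24
g(k):  0  0  1  1  2  2  3  0  0  1  1  2  2  3  0  0  1  1  2  2  3  0  0  1  1
So g(24) = 1.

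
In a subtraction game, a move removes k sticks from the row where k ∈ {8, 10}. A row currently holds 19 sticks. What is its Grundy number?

Grundy values for subtraction set {8, 10}:
k:     0  1  2  3  4  5  6  7  8  9 10 11 12 13 14 15 16 17 18 19
g(k):  0  0  0  0  0  0  0  0  1  1  1  1  1  1  1  1  2  2  0  0
So g(19) = 0.

0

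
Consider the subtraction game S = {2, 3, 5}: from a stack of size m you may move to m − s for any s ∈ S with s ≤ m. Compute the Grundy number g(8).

0

Grundy values for subtraction set {2, 3, 5}:
g(0) = mex{} = 0
g(1) = mex{} = 0
g(2) = mex{0} = 1
g(3) = mex{0} = 1
g(4) = mex{0,1} = 2
g(5) = mex{0,1} = 2
g(6) = mex{0,1,2} = 3
g(7) = mex{1,2} = 0
g(8) = mex{1,2,3} = 0
So g(8) = 0.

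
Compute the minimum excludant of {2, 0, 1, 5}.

3

The values 0, 1, 2 are all present; 3 is the first non-negative integer missing from the set.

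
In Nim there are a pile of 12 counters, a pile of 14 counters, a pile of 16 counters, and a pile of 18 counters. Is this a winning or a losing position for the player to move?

Losing position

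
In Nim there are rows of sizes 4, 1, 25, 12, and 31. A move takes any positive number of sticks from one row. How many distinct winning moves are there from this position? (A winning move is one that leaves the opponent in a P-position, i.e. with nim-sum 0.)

Compute the nim-sum pairwise:
4 XOR 1 = 5
5 XOR 25 = 28
28 XOR 12 = 16
16 XOR 31 = 15
The overall nim-sum is X = 15. A row of size p has a winning move iff p XOR X < p (reduce it to p XOR X).
  4: 4 XOR 15 = 11 ≥ 4 — no move.
  1: 1 XOR 15 = 14 ≥ 1 — no move.
  25: 25 XOR 15 = 22 < 25 — winning move (to 22).
  12: 12 XOR 15 = 3 < 12 — winning move (to 3).
  31: 31 XOR 15 = 16 < 31 — winning move (to 16).
That gives 3 winning moves.

3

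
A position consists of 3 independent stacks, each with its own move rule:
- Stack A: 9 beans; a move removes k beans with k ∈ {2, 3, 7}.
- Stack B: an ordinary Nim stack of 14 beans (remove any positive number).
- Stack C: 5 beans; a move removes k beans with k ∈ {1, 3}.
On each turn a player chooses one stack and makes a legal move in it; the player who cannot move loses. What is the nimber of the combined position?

Grundy values for stack A (subtraction set {2, 3, 7}):
g(0) = mex{} = 0
g(1) = mex{} = 0
g(2) = mex{0} = 1
g(3) = mex{0} = 1
g(4) = mex{0,1} = 2
g(5) = mex{1} = 0
g(6) = mex{1,2} = 0
g(7) = mex{0,2} = 1
g(8) = mex{0} = 1
g(9) = mex{0,1} = 2
So g(9) = 2.
Stack B is a plain Nim stack of size 14, so its Grundy value is 14.
Grundy values for stack C (subtraction set {1, 3}):
g(0) = mex{} = 0
g(1) = mex{0} = 1
g(2) = mex{1} = 0
g(3) = mex{0} = 1
g(4) = mex{1} = 0
g(5) = mex{0} = 1
So g(5) = 1.
The value of a disjunctive sum is the nim-sum of the parts.
Combined value = 2 XOR 14 XOR 1 = 13.

13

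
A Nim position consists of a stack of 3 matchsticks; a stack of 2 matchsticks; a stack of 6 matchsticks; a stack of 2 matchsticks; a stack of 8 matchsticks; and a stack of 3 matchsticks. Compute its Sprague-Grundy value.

14

Compute the nim-sum pairwise:
3 XOR 2 = 1
1 XOR 6 = 7
7 XOR 2 = 5
5 XOR 8 = 13
13 XOR 3 = 14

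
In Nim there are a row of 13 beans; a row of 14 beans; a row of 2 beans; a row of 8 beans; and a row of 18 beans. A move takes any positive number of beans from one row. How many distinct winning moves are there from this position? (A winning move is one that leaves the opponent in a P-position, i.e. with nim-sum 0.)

1

Write each in binary and XOR column by column:
  01101  (13)
  01110  (14)
  00010  (2)
  01000  (8)
  10010  (18)
  -----
  11011  (27)
The overall nim-sum is X = 27. A row of size p has a winning move iff p XOR X < p (reduce it to p XOR X).
  13: 13 XOR 27 = 22 ≥ 13 — no move.
  14: 14 XOR 27 = 21 ≥ 14 — no move.
  2: 2 XOR 27 = 25 ≥ 2 — no move.
  8: 8 XOR 27 = 19 ≥ 8 — no move.
  18: 18 XOR 27 = 9 < 18 — winning move (to 9).
That gives 1 winning move.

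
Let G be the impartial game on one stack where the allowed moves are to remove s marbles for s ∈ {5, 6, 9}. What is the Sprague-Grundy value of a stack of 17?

0

Compute g(0), g(1), … for moves {5, 6, 9}:
k:     0  1  2  3  4  5  6  7  8  9 10 11 12 13 14 15 16 17
g(k):  0  0  0  0  0  1  1  1  1  1  2  2  2  2  0  0  0  0
So g(17) = 0.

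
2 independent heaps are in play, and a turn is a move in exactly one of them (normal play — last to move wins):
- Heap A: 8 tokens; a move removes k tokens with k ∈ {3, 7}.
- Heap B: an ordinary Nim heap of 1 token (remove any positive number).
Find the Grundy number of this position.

3

Grundy values for heap A (subtraction set {3, 7}):
k:     0  1  2  3  4  5  6  7  8
g(k):  0  0  0  1  1  1  0  2  2
So g(8) = 2.
Heap B is a plain Nim heap of size 1, so its Grundy value is 1.
By the Sprague-Grundy theorem, the Grundy value of a sum of independent games is the XOR of the component values.
Combined value = 2 XOR 1 = 3.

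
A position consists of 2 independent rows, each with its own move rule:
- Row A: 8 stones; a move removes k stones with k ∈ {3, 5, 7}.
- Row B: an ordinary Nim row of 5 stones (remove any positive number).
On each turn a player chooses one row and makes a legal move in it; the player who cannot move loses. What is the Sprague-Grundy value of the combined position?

Grundy values for row A (subtraction set {3, 5, 7}):
k:     0  1  2  3  4  5  6  7  8
g(k):  0  0  0  1  1  1  2  2  2
So g(8) = 2.
Row B is a plain Nim row of size 5, so its Grundy value is 5.
By the Sprague-Grundy theorem, the Grundy value of a sum of independent games is the XOR of the component values.
Combined value = 2 ⊕ 5 = 7.

7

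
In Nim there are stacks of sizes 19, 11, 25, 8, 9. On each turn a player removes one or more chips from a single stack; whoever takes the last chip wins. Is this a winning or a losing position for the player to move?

Compute the nim-sum pairwise:
19 ^ 11 = 24
24 ^ 25 = 1
1 ^ 8 = 9
9 ^ 9 = 0
The nim-sum is 0, so this is a P-position: the player to move is in a losing position under optimal play.

Losing position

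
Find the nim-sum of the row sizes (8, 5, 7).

Compute the nim-sum pairwise:
8 ⊕ 5 = 13
13 ⊕ 7 = 10

10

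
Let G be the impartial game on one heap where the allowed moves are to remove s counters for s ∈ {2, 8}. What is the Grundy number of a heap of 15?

Build the Grundy sequence with g(k) = mex{g(k−s) : s ∈ {2, 8}, s ≤ k}:
k:     0  1  2  3  4  5  6  7  8  9 10 11 12 13 14 15
g(k):  0  0  1  1  0  0  1  1  2  2  0  0  1  1  0  0
So g(15) = 0.

0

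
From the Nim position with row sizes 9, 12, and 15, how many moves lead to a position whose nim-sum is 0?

3

Nim-sum: 9 XOR 12 XOR 15 = 10.
The overall nim-sum is X = 10. A row of size p has a winning move iff p XOR X < p (reduce it to p XOR X).
  9: 9 XOR 10 = 3 < 9 — winning move (to 3).
  12: 12 XOR 10 = 6 < 12 — winning move (to 6).
  15: 15 XOR 10 = 5 < 15 — winning move (to 5).
That gives 3 winning moves.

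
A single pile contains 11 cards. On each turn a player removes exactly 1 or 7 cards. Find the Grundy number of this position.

Grundy values for subtraction set {1, 7}:
k:     0  1  2  3  4  5  6  7  8  9 10 11
g(k):  0  1  0  1  0  1  0  1  0  1  0  1
So g(11) = 1.

1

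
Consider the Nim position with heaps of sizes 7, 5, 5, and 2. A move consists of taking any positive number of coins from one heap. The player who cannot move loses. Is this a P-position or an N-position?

N-position

Write each in binary and XOR column by column:
  111  (7)
  101  (5)
  101  (5)
  010  (2)
  ---
  101  (5)
The nim-sum is 5 ≠ 0, so this is an N-position: the player to move can win.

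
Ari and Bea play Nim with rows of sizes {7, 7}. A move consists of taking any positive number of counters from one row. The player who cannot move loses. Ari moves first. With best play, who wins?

Write each in binary and XOR column by column:
  111  (7)
  111  (7)
  ---
  000  (0)
The nim-sum is 0, so this is a P-position: the player to move is in a losing position under optimal play; Ari is about to move from it and so loses — Bea wins.

Bea wins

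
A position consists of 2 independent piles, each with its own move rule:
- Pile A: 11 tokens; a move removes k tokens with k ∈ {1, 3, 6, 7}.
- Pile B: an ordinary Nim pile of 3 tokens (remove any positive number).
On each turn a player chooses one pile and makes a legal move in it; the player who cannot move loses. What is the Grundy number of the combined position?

0

Build the Grundy sequence for pile A with g(k) = mex{g(k−s) : s ∈ {1, 3, 6, 7}, s ≤ k}:
k:     0  1  2  3  4  5  6  7  8  9 10 11
g(k):  0  1  0  1  0  1  2  3  2  3  2  3
So g(11) = 3.
Pile B is a plain Nim pile of size 3, so its Grundy value is 3.
The value of a disjunctive sum is the nim-sum of the parts.
Combined value = 3 XOR 3 = 0.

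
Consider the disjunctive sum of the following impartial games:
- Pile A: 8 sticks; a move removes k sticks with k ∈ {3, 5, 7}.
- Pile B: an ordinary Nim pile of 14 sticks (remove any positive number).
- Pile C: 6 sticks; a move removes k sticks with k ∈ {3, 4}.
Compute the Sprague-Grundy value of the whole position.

Build the Grundy sequence for pile A with g(k) = mex{g(k−s) : s ∈ {3, 5, 7}, s ≤ k}:
k:     0  1  2  3  4  5  6  7  8
g(k):  0  0  0  1  1  1  2  2  2
So g(8) = 2.
Pile B is a plain Nim pile of size 14, so its Grundy value is 14.
For pile C, compute g(0), g(1), … with moves {3, 4}:
k:     0  1  2  3  4  5  6
g(k):  0  0  0  1  1  1  2
So g(6) = 2.
By the Sprague-Grundy theorem, the Grundy value of a sum of independent games is the XOR of the component values.
Combined value = 2 ⊕ 14 ⊕ 2 = 14.

14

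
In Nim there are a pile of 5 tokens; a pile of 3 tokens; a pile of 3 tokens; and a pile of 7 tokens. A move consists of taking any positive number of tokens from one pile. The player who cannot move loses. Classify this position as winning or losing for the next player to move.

Compute the nim-sum pairwise:
5 XOR 3 = 6
6 XOR 3 = 5
5 XOR 7 = 2
The nim-sum is 2 ≠ 0, so this is an N-position: the player to move can win.

Winning position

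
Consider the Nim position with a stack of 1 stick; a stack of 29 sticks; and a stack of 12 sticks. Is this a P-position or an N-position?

Nim-sum: 1 XOR 29 XOR 12 = 16.
The nim-sum is 16 ≠ 0, so this is an N-position: the player to move can win.

N-position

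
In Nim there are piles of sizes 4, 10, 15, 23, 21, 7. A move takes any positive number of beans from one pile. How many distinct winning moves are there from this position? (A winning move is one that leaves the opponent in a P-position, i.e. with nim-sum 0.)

5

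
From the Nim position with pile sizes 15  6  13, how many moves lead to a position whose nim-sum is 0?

3

Compute the nim-sum pairwise:
15 XOR 6 = 9
9 XOR 13 = 4
The overall nim-sum is X = 4. A pile of size p has a winning move iff p XOR X < p (reduce it to p XOR X).
  15: 15 XOR 4 = 11 < 15 — winning move (to 11).
  6: 6 XOR 4 = 2 < 6 — winning move (to 2).
  13: 13 XOR 4 = 9 < 13 — winning move (to 9).
That gives 3 winning moves.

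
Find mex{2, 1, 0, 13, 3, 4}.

5

The values 0, 1, 2, 3, 4 are all present; 5 is the first non-negative integer missing from the set.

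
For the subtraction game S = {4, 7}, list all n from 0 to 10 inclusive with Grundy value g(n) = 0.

0, 1, 2, 3

Grundy values for subtraction set {4, 7}:
g(0) = mex{} = 0
g(1) = mex{} = 0
g(2) = mex{} = 0
g(3) = mex{} = 0
g(4) = mex{0} = 1
g(5) = mex{0} = 1
g(6) = mex{0} = 1
g(7) = mex{0} = 1
g(8) = mex{0,1} = 2
g(9) = mex{0,1} = 2
g(10) = mex{0,1} = 2
The P-positions (g = 0) in 0..10 are 0, 1, 2, 3.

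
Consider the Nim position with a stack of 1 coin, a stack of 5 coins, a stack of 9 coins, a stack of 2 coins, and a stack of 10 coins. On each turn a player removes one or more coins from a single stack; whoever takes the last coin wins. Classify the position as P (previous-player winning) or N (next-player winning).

Compute the nim-sum pairwise:
1 XOR 5 = 4
4 XOR 9 = 13
13 XOR 2 = 15
15 XOR 10 = 5
The nim-sum is 5 ≠ 0, so this is an N-position: the player to move can win.

N-position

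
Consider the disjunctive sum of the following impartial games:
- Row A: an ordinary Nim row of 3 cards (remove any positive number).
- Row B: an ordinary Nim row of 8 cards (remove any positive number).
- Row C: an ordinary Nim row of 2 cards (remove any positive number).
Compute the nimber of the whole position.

9

Row A is a plain Nim row of size 3, so its Grundy value is 3.
Row B is a plain Nim row of size 8, so its Grundy value is 8.
Row C is a plain Nim row of size 2, so its Grundy value is 2.
By the Sprague-Grundy theorem, the Grundy value of a sum of independent games is the XOR of the component values.
Combined value = 3 XOR 8 XOR 2 = 9.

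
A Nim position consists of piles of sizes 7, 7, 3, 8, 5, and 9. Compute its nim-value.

Compute the nim-sum pairwise:
7 ^ 7 = 0
0 ^ 3 = 3
3 ^ 8 = 11
11 ^ 5 = 14
14 ^ 9 = 7

7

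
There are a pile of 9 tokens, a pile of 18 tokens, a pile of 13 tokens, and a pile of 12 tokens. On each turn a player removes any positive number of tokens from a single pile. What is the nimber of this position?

Compute the nim-sum pairwise:
9 ⊕ 18 = 27
27 ⊕ 13 = 22
22 ⊕ 12 = 26

26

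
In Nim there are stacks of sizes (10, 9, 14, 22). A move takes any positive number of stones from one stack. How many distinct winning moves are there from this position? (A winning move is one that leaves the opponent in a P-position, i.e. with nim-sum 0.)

1

Compute the nim-sum pairwise:
10 ⊕ 9 = 3
3 ⊕ 14 = 13
13 ⊕ 22 = 27
The overall nim-sum is X = 27. A stack of size p has a winning move iff p XOR X < p (reduce it to p XOR X).
  10: 10 XOR 27 = 17 ≥ 10 — no move.
  9: 9 XOR 27 = 18 ≥ 9 — no move.
  14: 14 XOR 27 = 21 ≥ 14 — no move.
  22: 22 XOR 27 = 13 < 22 — winning move (to 13).
That gives 1 winning move.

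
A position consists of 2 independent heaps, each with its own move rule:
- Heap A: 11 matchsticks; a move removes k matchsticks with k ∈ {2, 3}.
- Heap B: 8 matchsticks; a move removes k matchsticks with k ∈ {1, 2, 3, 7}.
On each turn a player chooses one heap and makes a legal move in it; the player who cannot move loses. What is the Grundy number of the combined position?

0

Build the Grundy sequence for heap A with g(k) = mex{g(k−s) : s ∈ {2, 3}, s ≤ k}:
g(0) = mex{} = 0
g(1) = mex{} = 0
g(2) = mex{0} = 1
g(3) = mex{0} = 1
g(4) = mex{0,1} = 2
g(5) = mex{1} = 0
g(6) = mex{1,2} = 0
g(7) = mex{0,2} = 1
g(8) = mex{0} = 1
g(9) = mex{0,1} = 2
g(10) = mex{1} = 0
g(11) = mex{1,2} = 0
So g(11) = 0.
For heap B, compute g(0), g(1), … with moves {1, 2, 3, 7}:
g(0) = mex{} = 0
g(1) = mex{0} = 1
g(2) = mex{0,1} = 2
g(3) = mex{0,1,2} = 3
g(4) = mex{1,2,3} = 0
g(5) = mex{0,2,3} = 1
g(6) = mex{0,1,3} = 2
g(7) = mex{0,1,2} = 3
g(8) = mex{1,2,3} = 0
So g(8) = 0.
The value of a disjunctive sum is the nim-sum of the parts.
Combined value = 0 XOR 0 = 0.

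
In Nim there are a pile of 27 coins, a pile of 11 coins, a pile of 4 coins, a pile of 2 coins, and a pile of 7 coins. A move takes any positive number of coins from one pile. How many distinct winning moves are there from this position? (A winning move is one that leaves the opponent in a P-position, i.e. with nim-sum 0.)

1

Compute the nim-sum pairwise:
27 XOR 11 = 16
16 XOR 4 = 20
20 XOR 2 = 22
22 XOR 7 = 17
The overall nim-sum is X = 17. A pile of size p has a winning move iff p XOR X < p (reduce it to p XOR X).
  27: 27 XOR 17 = 10 < 27 — winning move (to 10).
  11: 11 XOR 17 = 26 ≥ 11 — no move.
  4: 4 XOR 17 = 21 ≥ 4 — no move.
  2: 2 XOR 17 = 19 ≥ 2 — no move.
  7: 7 XOR 17 = 22 ≥ 7 — no move.
That gives 1 winning move.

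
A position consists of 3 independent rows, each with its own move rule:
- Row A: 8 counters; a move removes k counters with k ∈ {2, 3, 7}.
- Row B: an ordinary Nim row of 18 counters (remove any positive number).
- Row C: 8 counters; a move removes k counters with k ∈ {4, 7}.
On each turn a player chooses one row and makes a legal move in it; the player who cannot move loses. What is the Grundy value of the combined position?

17

Grundy values for row A (subtraction set {2, 3, 7}):
g(0) = mex{} = 0
g(1) = mex{} = 0
g(2) = mex{0} = 1
g(3) = mex{0} = 1
g(4) = mex{0,1} = 2
g(5) = mex{1} = 0
g(6) = mex{1,2} = 0
g(7) = mex{0,2} = 1
g(8) = mex{0} = 1
So g(8) = 1.
Row B is a plain Nim row of size 18, so its Grundy value is 18.
For row C, compute g(0), g(1), … with moves {4, 7}:
g(0) = mex{} = 0
g(1) = mex{} = 0
g(2) = mex{} = 0
g(3) = mex{} = 0
g(4) = mex{0} = 1
g(5) = mex{0} = 1
g(6) = mex{0} = 1
g(7) = mex{0} = 1
g(8) = mex{0,1} = 2
So g(8) = 2.
The value of a disjunctive sum is the nim-sum of the parts.
Combined value = 1 ⊕ 18 ⊕ 2 = 17.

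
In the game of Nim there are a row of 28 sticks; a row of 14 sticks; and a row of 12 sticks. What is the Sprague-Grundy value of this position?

30

Compute the nim-sum pairwise:
28 ⊕ 14 = 18
18 ⊕ 12 = 30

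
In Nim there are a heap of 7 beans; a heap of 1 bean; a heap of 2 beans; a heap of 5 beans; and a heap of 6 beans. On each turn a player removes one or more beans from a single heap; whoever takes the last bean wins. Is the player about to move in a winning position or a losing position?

Nim-sum: 7 ⊕ 1 ⊕ 2 ⊕ 5 ⊕ 6 = 7.
The nim-sum is 7 ≠ 0, so this is an N-position: the player to move can win.

Winning position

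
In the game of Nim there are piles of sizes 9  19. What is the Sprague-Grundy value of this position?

26

Nim-sum: 9 ⊕ 19 = 26.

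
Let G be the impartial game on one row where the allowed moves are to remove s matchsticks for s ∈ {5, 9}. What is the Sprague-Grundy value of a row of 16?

0

Compute g(0), g(1), … for moves {5, 9}:
k:     0  1  2  3  4  5  6  7  8  9 10 11 12 13 14 15 16
g(k):  0  0  0  0  0  1  1  1  1  1  2  2  2  2  0  0  0
So g(16) = 0.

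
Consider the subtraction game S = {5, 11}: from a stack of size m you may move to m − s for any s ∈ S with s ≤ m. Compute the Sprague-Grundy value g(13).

2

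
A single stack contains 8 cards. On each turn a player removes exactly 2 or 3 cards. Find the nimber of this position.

1

Grundy values for subtraction set {2, 3}:
k:     0  1  2  3  4  5  6  7  8
g(k):  0  0  1  1  2  0  0  1  1
So g(8) = 1.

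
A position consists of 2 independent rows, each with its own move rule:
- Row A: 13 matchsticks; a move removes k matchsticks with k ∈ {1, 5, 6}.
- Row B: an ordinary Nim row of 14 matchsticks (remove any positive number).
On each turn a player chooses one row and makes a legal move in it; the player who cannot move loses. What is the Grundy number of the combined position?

Build the Grundy sequence for row A with g(k) = mex{g(k−s) : s ∈ {1, 5, 6}, s ≤ k}:
k:     0  1  2  3  4  5  6  7  8  9 10 11 12 13
g(k):  0  1  0  1  0  1  2  3  2  3  2  0  1  0
So g(13) = 0.
Row B is a plain Nim row of size 14, so its Grundy value is 14.
The value of a disjunctive sum is the nim-sum of the parts.
Combined value = 0 XOR 14 = 14.

14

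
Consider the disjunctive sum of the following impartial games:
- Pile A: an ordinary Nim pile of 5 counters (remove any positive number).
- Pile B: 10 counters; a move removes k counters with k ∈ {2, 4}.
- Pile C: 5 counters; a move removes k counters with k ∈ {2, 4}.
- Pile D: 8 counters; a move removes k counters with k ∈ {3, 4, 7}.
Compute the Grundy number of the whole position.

7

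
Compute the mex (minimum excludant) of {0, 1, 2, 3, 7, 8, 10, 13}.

The values 0, 1, 2, 3 are all present; 4 is the first non-negative integer missing from the set.

4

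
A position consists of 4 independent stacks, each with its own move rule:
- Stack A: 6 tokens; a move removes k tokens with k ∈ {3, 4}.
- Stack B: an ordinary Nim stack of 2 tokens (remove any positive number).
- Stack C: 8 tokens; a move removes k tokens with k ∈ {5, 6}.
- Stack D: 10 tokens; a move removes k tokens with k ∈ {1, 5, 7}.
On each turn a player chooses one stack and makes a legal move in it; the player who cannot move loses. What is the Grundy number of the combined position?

1

For stack A, compute g(0), g(1), … with moves {3, 4}:
g(0) = mex{} = 0
g(1) = mex{} = 0
g(2) = mex{} = 0
g(3) = mex{0} = 1
g(4) = mex{0} = 1
g(5) = mex{0} = 1
g(6) = mex{0,1} = 2
So g(6) = 2.
Stack B is a plain Nim stack of size 2, so its Grundy value is 2.
Grundy values for stack C (subtraction set {5, 6}):
g(0) = mex{} = 0
g(1) = mex{} = 0
g(2) = mex{} = 0
g(3) = mex{} = 0
g(4) = mex{} = 0
g(5) = mex{0} = 1
g(6) = mex{0} = 1
g(7) = mex{0} = 1
g(8) = mex{0} = 1
So g(8) = 1.
Grundy values for stack D (subtraction set {1, 5, 7}):
k:     0  1  2  3  4  5  6  7  8  9 10
g(k):  0  1  0  1  0  1  0  1  0  1  0
So g(10) = 0.
The value of a disjunctive sum is the nim-sum of the parts.
Combined value = 2 XOR 2 XOR 1 XOR 0 = 1.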